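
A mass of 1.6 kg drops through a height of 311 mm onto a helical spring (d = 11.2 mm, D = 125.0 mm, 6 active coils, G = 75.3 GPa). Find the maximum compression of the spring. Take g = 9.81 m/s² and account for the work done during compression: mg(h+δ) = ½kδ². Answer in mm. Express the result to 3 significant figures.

k = Gd⁴/(8D³N_a) = (75.3×10³)(11.2⁴)/(8·125.0³·6) = 12.639 N/mm
W = mg = 1.6 × 9.81 = 15.696 N
½kδ² − Wδ − Wh = 0 → δ = (W + √(W² + 2kWh))/k
δ = (15.696 + √(246.36 + 123389))/12.639 = (15.696 + 351.62)/12.639 = 29.063 mm

29.1 mm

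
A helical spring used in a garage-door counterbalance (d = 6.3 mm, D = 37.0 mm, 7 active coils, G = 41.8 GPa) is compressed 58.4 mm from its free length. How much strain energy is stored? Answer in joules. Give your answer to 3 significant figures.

39.6 J

k = Gd⁴/(8D³N_a) = (41.8×10³)(6.3⁴)/(8·37.0³·7) = 23.214 N/mm
U = ½kδ² = 0.5 × 23.214 × 58.4² = 39586 N·mm = 39.586 J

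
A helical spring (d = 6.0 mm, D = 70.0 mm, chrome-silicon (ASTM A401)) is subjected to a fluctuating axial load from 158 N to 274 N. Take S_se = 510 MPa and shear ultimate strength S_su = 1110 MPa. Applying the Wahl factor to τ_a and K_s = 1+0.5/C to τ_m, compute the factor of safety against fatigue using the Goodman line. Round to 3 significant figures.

C = D/d = 70.0/6.0 = 11.6667; K_W = (4C−1)/(4C−4)+0.615/C = 1.1230; K_s = 1+0.5/C = 1.0429
F_a = (F_max−F_min)/2 = 58 N; F_m = (F_max+F_min)/2 = 216 N
τ_a = K_W·8F_aD/(πd³) = 1.1230 × 47.864 = 53.753 MPa
τ_m = K_s·8F_mD/(πd³) = 1.0429 × 178.25 = 185.89 MPa
Goodman: 1/n_f = τ_a/S_se + τ_m/S_su = 53.753/510 + 185.89/1110 = 0.10540 + 0.16747 = 0.27287
n_f = 1/0.27287 = 3.665

3.66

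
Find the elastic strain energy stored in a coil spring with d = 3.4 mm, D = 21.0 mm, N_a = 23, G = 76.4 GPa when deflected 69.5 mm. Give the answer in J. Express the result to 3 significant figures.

14.5 J

k = Gd⁴/(8D³N_a) = (76.4×10³)(3.4⁴)/(8·21.0³·23) = 5.9915 N/mm
U = ½kδ² = 0.5 × 5.9915 × 69.5² = 14470 N·mm = 14.47 J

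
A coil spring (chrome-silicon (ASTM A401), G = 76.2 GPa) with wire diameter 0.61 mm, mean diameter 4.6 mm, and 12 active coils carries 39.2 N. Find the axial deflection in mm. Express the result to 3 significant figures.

34.7 mm

k = Gd⁴/(8D³N_a) = (76.2×10³)(0.61⁴)/(8·4.6³·12) = 1.1291 N/mm
δ = F/k = 39.2 / 1.1291 = 34.718 mm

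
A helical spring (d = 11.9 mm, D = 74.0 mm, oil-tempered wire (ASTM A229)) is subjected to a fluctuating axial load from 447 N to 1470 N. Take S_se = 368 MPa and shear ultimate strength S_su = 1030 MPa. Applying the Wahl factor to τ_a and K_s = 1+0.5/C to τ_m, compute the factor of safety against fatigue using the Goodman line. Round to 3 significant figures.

3.27

C = D/d = 74.0/11.9 = 6.2185; K_W = (4C−1)/(4C−4)+0.615/C = 1.2426; K_s = 1+0.5/C = 1.0804
F_a = (F_max−F_min)/2 = 511.5 N; F_m = (F_max+F_min)/2 = 958.5 N
τ_a = K_W·8F_aD/(πd³) = 1.2426 × 57.197 = 71.075 MPa
τ_m = K_s·8F_mD/(πd³) = 1.0804 × 107.18 = 115.8 MPa
Goodman: 1/n_f = τ_a/S_se + τ_m/S_su = 71.075/368 + 115.8/1030 = 0.19314 + 0.11243 = 0.30556
n_f = 1/0.30556 = 3.273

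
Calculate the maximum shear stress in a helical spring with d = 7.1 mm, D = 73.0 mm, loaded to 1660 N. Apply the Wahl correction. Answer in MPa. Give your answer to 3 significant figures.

983 MPa

Spring index C = D/d = 73.0/7.1 = 10.2817
K_W = (4C−1)/(4C−4) + 0.615/C = 40.127/37.127 + 0.0598 = 1.1406
τ₀ = 8FD/(πd³) = 8·1660·73.0/(π·7.1³) = 969440/1124.4 = 862.18 MPa
τ_max = K·τ₀ = 1.1406 × 862.18 = 983.41 MPa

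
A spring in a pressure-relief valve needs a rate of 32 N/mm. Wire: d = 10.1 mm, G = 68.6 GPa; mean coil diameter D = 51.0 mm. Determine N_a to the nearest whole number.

N_a = Gd⁴/(8D³k) = (68.6×10³ × 10.1⁴)/(8 × 51.0³ × 32)
    = 7.13854e+08 / 3.39587e+07 = 21.02 → 21 coils

21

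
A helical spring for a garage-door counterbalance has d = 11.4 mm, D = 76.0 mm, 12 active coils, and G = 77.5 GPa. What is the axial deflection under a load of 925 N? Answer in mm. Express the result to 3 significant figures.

29.8 mm

k = Gd⁴/(8D³N_a) = (77.5×10³)(11.4⁴)/(8·76.0³·12) = 31.061 N/mm
δ = F/k = 925 / 31.061 = 29.781 mm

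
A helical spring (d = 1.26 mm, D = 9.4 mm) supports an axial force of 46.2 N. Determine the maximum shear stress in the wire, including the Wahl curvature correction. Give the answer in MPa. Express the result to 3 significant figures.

663 MPa

Spring index C = D/d = 9.4/1.26 = 7.4603
K_W = (4C−1)/(4C−4) + 0.615/C = 28.841/25.841 + 0.0824 = 1.1985
τ₀ = 8FD/(πd³) = 8·46.2·9.4/(π·1.26³) = 3474.24/6.2844 = 552.84 MPa
τ_max = K·τ₀ = 1.1985 × 552.84 = 662.59 MPa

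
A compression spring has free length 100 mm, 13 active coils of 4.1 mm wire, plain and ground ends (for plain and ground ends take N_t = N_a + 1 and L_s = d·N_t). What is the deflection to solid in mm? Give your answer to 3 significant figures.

42.6 mm

N_t = 14; L_s = 4.1·14 = 57.4 mm
δ_solid = L₀ − L_s = 100 − 57.4 = 42.6 mm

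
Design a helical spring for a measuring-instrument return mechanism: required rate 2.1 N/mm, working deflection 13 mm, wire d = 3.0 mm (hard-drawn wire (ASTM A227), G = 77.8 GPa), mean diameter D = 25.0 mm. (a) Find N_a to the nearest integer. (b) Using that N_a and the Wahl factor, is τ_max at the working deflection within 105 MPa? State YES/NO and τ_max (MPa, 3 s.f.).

N_a = Gd⁴/(8D³k) = (77.8×10³)(3.0⁴)/(8·25.0³·2.1) = 24.01 → N_a = 24
Actual rate k = Gd⁴/(8D³·24) = 2.1006 N/mm
Working load F = kδ = 2.1006·13 = 27.308 N
C = 25.0/3.0 = 8.3333; K_W = (4C−1)/(4C−4)+0.615/C = 1.1761
τ_max = K_W·8FD/(πd³) = 1.1761·64.388 = 75.725 MPa
τ_max ≤ 105 MPa → acceptable

(a) 24 coils; (b) YES, τ_max = 75.7 MPa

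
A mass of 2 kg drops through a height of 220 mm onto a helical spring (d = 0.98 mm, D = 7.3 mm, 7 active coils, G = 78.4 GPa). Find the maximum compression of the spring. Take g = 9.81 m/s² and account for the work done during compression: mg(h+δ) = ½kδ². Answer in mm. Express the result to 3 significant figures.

57.2 mm

k = Gd⁴/(8D³N_a) = (78.4×10³)(0.98⁴)/(8·7.3³·7) = 3.3194 N/mm
W = mg = 2 × 9.81 = 19.62 N
½kδ² − Wδ − Wh = 0 → δ = (W + √(W² + 2kWh))/k
δ = (19.62 + √(384.94 + 28656))/3.3194 = (19.62 + 170.41)/3.3194 = 57.249 mm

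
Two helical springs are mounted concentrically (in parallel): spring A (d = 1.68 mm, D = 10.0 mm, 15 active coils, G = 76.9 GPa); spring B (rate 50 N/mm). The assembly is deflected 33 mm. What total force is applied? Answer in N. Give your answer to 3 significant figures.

k_A = Gd⁴/(8D³N_a) = (76.9×10³)(1.68⁴)/(8·10.0³·15) = 5.1048 N/mm
Parallel: k_eq = 5.1048 + 50 = 55.105 N/mm
F = k_eq·δ = 55.105·33 = 1818.5 N

1820 N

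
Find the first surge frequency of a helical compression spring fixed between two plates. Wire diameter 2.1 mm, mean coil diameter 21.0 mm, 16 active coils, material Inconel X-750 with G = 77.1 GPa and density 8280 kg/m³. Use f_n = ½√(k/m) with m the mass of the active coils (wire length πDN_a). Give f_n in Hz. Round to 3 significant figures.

102 Hz

k = Gd⁴/(8D³N_a) = (77.1×10³)(2.1⁴)/(8·21.0³·16) = 1.2649 N/mm = 1264.9 N/m
Wire length L = πDN_a = π·21.0·16 = 1055.6 mm
m = ρ·(πd²/4)·L = 8280 × 3.4636×10⁻⁶ m² × 1.0556 m = 0.030272 kg
f_n = ½√(k/m) = 0.5·√(1264.9/0.030272) = 0.5·√(41785) = 102.21 Hz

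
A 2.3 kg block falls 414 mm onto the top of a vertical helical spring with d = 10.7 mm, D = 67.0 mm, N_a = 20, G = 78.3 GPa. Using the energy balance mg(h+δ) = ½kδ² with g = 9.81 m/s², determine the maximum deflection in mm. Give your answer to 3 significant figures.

k = Gd⁴/(8D³N_a) = (78.3×10³)(10.7⁴)/(8·67.0³·20) = 21.328 N/mm
W = mg = 2.3 × 9.81 = 22.563 N
½kδ² − Wδ − Wh = 0 → δ = (W + √(W² + 2kWh))/k
δ = (22.563 + √(509.09 + 398455))/21.328 = (22.563 + 631.64)/21.328 = 30.673 mm

30.7 mm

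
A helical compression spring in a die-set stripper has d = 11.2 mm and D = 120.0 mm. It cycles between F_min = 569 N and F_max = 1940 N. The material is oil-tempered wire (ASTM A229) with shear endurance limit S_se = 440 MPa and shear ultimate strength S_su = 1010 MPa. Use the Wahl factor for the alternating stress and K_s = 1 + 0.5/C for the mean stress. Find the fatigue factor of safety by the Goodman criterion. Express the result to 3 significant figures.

1.50

C = D/d = 120.0/11.2 = 10.7143; K_W = (4C−1)/(4C−4)+0.615/C = 1.1346; K_s = 1+0.5/C = 1.0467
F_a = (F_max−F_min)/2 = 685.5 N; F_m = (F_max+F_min)/2 = 1254.5 N
τ_a = K_W·8F_aD/(πd³) = 1.1346 × 149.1 = 169.17 MPa
τ_m = K_s·8F_mD/(πd³) = 1.0467 × 272.86 = 285.59 MPa
Goodman: 1/n_f = τ_a/S_se + τ_m/S_su = 169.17/440 + 285.59/1010 = 0.38447 + 0.28276 = 0.66724
n_f = 1/0.66724 = 1.499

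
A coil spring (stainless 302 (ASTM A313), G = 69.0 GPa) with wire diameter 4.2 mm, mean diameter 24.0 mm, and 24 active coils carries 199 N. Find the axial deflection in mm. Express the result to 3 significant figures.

24.6 mm

k = Gd⁴/(8D³N_a) = (69.0×10³)(4.2⁴)/(8·24.0³·24) = 8.0893 N/mm
δ = F/k = 199 / 8.0893 = 24.6 mm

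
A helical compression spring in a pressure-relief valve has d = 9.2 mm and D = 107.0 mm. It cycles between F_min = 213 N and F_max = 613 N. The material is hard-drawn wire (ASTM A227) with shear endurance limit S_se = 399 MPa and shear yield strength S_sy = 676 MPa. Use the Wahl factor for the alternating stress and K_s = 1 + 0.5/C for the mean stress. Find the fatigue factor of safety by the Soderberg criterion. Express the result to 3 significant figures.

C = D/d = 107.0/9.2 = 11.6304; K_W = (4C−1)/(4C−4)+0.615/C = 1.1234; K_s = 1+0.5/C = 1.0430
F_a = (F_max−F_min)/2 = 200 N; F_m = (F_max+F_min)/2 = 413 N
τ_a = K_W·8F_aD/(πd³) = 1.1234 × 69.983 = 78.621 MPa
τ_m = K_s·8F_mD/(πd³) = 1.0430 × 144.51 = 150.73 MPa
Soderberg: 1/n_f = τ_a/S_se + τ_m/S_sy = 78.621/399 + 150.73/676 = 0.19704 + 0.22297 = 0.42001
n_f = 1/0.42001 = 2.381

2.38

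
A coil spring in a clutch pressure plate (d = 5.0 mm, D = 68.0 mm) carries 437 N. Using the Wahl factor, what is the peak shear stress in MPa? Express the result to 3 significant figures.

669 MPa

Spring index C = D/d = 68.0/5.0 = 13.6000
K_W = (4C−1)/(4C−4) + 0.615/C = 53.400/50.400 + 0.0452 = 1.1047
τ₀ = 8FD/(πd³) = 8·437·68.0/(π·5.0³) = 237728/392.7 = 605.37 MPa
τ_max = K·τ₀ = 1.1047 × 605.37 = 668.78 MPa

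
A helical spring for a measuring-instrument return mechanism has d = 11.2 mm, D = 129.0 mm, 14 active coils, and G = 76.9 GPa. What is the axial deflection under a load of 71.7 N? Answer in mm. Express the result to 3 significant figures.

14.2 mm

k = Gd⁴/(8D³N_a) = (76.9×10³)(11.2⁴)/(8·129.0³·14) = 5.0328 N/mm
δ = F/k = 71.7 / 5.0328 = 14.246 mm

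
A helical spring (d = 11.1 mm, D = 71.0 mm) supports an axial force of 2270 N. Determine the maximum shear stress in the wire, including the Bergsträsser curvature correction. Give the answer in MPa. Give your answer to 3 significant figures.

367 MPa

Spring index C = D/d = 71.0/11.1 = 6.3964
K_B = (4C+2)/(4C−3) = 27.586/22.586 = 1.2214
τ₀ = 8FD/(πd³) = 8·2270·71.0/(π·11.1³) = 1.28936e+06/4296.5 = 300.09 MPa
τ_max = K·τ₀ = 1.2214 × 300.09 = 366.53 MPa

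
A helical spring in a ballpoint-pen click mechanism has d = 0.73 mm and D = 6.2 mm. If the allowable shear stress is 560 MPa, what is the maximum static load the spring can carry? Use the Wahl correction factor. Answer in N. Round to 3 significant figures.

11.8 N

C = D/d = 6.2/0.73 = 8.4932
K_W = (4C−1)/(4C−4) + 0.615/C = 32.973/29.973 + 0.0724 = 1.1725
τ_max = K·8FD/(πd³) → F_max = τ_allow·πd³/(8DK)
F_max = 560·π·0.73³/(8·6.2·1.1725) = 684.39/58.156 = 11.768 N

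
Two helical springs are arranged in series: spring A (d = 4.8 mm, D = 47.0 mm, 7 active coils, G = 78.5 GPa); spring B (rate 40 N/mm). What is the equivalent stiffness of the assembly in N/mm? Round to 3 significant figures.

6.08 N/mm

k_A = Gd⁴/(8D³N_a) = (78.5×10³)(4.8⁴)/(8·47.0³·7) = 7.1673 N/mm
Series: 1/k_eq = 1/7.1673 + 1/40 = 0.16452; k_eq = 6.0782 N/mm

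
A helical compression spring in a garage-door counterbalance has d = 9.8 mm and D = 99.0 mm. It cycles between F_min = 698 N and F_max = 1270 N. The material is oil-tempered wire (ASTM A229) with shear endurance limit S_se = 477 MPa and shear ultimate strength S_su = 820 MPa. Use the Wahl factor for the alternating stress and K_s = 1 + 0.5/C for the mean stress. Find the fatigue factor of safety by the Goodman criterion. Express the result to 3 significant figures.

1.92

C = D/d = 99.0/9.8 = 10.1020; K_W = (4C−1)/(4C−4)+0.615/C = 1.1433; K_s = 1+0.5/C = 1.0495
F_a = (F_max−F_min)/2 = 286 N; F_m = (F_max+F_min)/2 = 984 N
τ_a = K_W·8F_aD/(πd³) = 1.1433 × 76.606 = 87.582 MPa
τ_m = K_s·8F_mD/(πd³) = 1.0495 × 263.57 = 276.61 MPa
Goodman: 1/n_f = τ_a/S_se + τ_m/S_su = 87.582/477 + 276.61/820 = 0.18361 + 0.33733 = 0.52094
n_f = 1/0.52094 = 1.92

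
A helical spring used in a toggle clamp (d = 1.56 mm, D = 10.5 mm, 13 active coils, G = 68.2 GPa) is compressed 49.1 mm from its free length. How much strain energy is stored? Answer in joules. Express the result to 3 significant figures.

4.04 J

k = Gd⁴/(8D³N_a) = (68.2×10³)(1.56⁴)/(8·10.5³·13) = 3.3549 N/mm
U = ½kδ² = 0.5 × 3.3549 × 49.1² = 4044 N·mm = 4.044 J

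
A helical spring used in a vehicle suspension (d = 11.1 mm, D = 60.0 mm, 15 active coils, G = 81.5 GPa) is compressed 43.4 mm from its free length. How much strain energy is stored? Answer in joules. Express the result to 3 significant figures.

45.0 J

k = Gd⁴/(8D³N_a) = (81.5×10³)(11.1⁴)/(8·60.0³·15) = 47.733 N/mm
U = ½kδ² = 0.5 × 47.733 × 43.4² = 44954 N·mm = 44.954 J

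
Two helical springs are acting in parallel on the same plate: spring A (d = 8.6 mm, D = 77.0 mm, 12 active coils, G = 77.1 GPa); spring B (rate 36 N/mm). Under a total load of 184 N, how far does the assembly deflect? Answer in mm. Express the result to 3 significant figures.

k_A = Gd⁴/(8D³N_a) = (77.1×10³)(8.6⁴)/(8·77.0³·12) = 9.6229 N/mm
Parallel: k_eq = 9.6229 + 36 = 45.623 N/mm
δ = F/k_eq = 184/45.623 = 4.0331 mm

4.03 mm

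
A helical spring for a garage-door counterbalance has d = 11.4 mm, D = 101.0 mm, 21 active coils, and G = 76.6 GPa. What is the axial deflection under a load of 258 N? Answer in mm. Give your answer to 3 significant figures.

34.5 mm

k = Gd⁴/(8D³N_a) = (76.6×10³)(11.4⁴)/(8·101.0³·21) = 7.4744 N/mm
δ = F/k = 258 / 7.4744 = 34.518 mm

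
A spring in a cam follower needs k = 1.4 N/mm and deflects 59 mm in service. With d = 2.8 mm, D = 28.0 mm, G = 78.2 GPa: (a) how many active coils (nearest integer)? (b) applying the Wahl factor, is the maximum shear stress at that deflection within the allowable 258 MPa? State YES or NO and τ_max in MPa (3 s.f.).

N_a = Gd⁴/(8D³k) = (78.2×10³)(2.8⁴)/(8·28.0³·1.4) = 19.55 → N_a = 20
Actual rate k = Gd⁴/(8D³·20) = 1.3685 N/mm
Working load F = kδ = 1.3685·59 = 80.741 N
C = 28.0/2.8 = 10.0000; K_W = (4C−1)/(4C−4)+0.615/C = 1.1448
τ_max = K_W·8FD/(πd³) = 1.1448·262.25 = 300.24 MPa
τ_max > 258 MPa → exceeds allowable

(a) 20 coils; (b) NO, τ_max = 300 MPa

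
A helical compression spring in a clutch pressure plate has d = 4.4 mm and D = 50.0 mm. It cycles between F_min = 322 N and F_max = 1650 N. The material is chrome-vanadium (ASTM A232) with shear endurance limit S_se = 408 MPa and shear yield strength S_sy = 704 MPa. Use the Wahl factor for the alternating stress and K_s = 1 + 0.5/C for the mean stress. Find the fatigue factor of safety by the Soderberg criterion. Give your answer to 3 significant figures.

C = D/d = 50.0/4.4 = 11.3636; K_W = (4C−1)/(4C−4)+0.615/C = 1.1265; K_s = 1+0.5/C = 1.0440
F_a = (F_max−F_min)/2 = 664 N; F_m = (F_max+F_min)/2 = 986 N
τ_a = K_W·8F_aD/(πd³) = 1.1265 × 992.48 = 1118 MPa
τ_m = K_s·8F_mD/(πd³) = 1.0440 × 1473.8 = 1538.6 MPa
Soderberg: 1/n_f = τ_a/S_se + τ_m/S_sy = 1118/408 + 1538.6/704 = 2.74023 + 2.18553 = 4.9258
n_f = 1/4.9258 = 0.203

0.203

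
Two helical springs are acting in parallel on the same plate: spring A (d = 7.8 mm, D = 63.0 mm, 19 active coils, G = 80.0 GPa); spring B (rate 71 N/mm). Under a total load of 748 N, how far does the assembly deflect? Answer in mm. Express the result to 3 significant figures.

9.49 mm

k_A = Gd⁴/(8D³N_a) = (80.0×10³)(7.8⁴)/(8·63.0³·19) = 7.7912 N/mm
Parallel: k_eq = 7.7912 + 71 = 78.791 N/mm
δ = F/k_eq = 748/78.791 = 9.4934 mm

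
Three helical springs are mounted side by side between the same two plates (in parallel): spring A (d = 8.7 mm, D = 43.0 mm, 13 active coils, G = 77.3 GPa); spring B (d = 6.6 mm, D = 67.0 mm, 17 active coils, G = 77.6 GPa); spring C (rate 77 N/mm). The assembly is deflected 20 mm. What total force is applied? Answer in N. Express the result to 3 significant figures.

2680 N

k_A = Gd⁴/(8D³N_a) = (77.3×10³)(8.7⁴)/(8·43.0³·13) = 53.557 N/mm
k_B = Gd⁴/(8D³N_a) = (77.6×10³)(6.6⁴)/(8·67.0³·17) = 3.5998 N/mm
Parallel: k_eq = 53.557 + 3.5998 + 77 = 134.16 N/mm
F = k_eq·δ = 134.16·20 = 2683.1 N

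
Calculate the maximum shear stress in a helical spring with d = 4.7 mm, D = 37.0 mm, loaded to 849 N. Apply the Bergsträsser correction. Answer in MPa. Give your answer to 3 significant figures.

Spring index C = D/d = 37.0/4.7 = 7.8723
K_B = (4C+2)/(4C−3) = 33.489/28.489 = 1.1755
τ₀ = 8FD/(πd³) = 8·849·37.0/(π·4.7³) = 251304/326.17 = 770.47 MPa
τ_max = K·τ₀ = 1.1755 × 770.47 = 905.69 MPa

906 MPa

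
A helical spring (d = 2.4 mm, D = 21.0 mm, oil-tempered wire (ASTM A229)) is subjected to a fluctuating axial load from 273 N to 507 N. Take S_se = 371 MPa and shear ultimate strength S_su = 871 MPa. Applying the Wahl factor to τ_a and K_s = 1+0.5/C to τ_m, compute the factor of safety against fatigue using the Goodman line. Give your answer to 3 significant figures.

0.307

C = D/d = 21.0/2.4 = 8.7500; K_W = (4C−1)/(4C−4)+0.615/C = 1.1671; K_s = 1+0.5/C = 1.0571
F_a = (F_max−F_min)/2 = 117 N; F_m = (F_max+F_min)/2 = 390 N
τ_a = K_W·8F_aD/(πd³) = 1.1671 × 452.6 = 528.21 MPa
τ_m = K_s·8F_mD/(πd³) = 1.0571 × 1508.7 = 1594.9 MPa
Goodman: 1/n_f = τ_a/S_se + τ_m/S_su = 528.21/371 + 1594.9/871 = 1.42374 + 1.83107 = 3.2548
n_f = 1/3.2548 = 0.3072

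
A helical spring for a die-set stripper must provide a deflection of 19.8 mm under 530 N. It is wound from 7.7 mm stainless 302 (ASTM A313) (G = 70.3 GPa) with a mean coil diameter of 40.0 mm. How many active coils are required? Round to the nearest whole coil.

Required rate k = F/δ = 530/19.8 = 26.768 N/mm
N_a = Gd⁴/(8D³k) = (70.3×10³ × 7.7⁴)/(8 × 40.0³ × 26.768)
    = 2.47126e+08 / 1.37051e+07 = 18.03 → 18 coils

18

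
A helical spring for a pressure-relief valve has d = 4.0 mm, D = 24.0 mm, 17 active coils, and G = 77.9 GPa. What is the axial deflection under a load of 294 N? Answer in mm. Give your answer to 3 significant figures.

27.7 mm

k = Gd⁴/(8D³N_a) = (77.9×10³)(4.0⁴)/(8·24.0³·17) = 10.607 N/mm
δ = F/k = 294 / 10.607 = 27.717 mm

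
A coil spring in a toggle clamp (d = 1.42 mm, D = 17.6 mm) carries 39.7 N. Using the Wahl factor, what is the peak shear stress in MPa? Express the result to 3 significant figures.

Spring index C = D/d = 17.6/1.42 = 12.3944
K_W = (4C−1)/(4C−4) + 0.615/C = 48.577/45.577 + 0.0496 = 1.1154
τ₀ = 8FD/(πd³) = 8·39.7·17.6/(π·1.42³) = 5589.76/8.9953 = 621.41 MPa
τ_max = K·τ₀ = 1.1154 × 621.41 = 693.15 MPa

693 MPa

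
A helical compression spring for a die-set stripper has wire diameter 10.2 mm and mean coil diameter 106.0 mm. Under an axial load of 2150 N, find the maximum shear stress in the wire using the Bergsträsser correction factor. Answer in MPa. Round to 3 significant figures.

618 MPa

Spring index C = D/d = 106.0/10.2 = 10.3922
K_B = (4C+2)/(4C−3) = 43.569/38.569 = 1.1296
τ₀ = 8FD/(πd³) = 8·2150·106.0/(π·10.2³) = 1.8232e+06/3333.9 = 546.87 MPa
τ_max = K·τ₀ = 1.1296 × 546.87 = 617.77 MPa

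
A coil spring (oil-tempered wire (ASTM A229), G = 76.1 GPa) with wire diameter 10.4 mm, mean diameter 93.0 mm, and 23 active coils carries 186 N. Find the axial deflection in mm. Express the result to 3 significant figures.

k = Gd⁴/(8D³N_a) = (76.1×10³)(10.4⁴)/(8·93.0³·23) = 6.0152 N/mm
δ = F/k = 186 / 6.0152 = 30.922 mm

30.9 mm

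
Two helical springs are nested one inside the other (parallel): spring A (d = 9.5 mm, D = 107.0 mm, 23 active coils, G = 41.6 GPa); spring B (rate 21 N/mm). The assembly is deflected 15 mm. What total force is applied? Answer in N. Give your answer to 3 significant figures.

338 N

k_A = Gd⁴/(8D³N_a) = (41.6×10³)(9.5⁴)/(8·107.0³·23) = 1.5032 N/mm
Parallel: k_eq = 1.5032 + 21 = 22.503 N/mm
F = k_eq·δ = 22.503·15 = 337.55 N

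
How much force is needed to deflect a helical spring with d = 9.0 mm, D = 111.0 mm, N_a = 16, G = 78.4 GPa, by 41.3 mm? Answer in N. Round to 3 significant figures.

k = Gd⁴/(8D³N_a) = (78.4×10³)(9.0⁴)/(8·111.0³·16) = 2.9384 N/mm
F = k·δ = 2.9384 × 41.3 = 121.35 N

121 N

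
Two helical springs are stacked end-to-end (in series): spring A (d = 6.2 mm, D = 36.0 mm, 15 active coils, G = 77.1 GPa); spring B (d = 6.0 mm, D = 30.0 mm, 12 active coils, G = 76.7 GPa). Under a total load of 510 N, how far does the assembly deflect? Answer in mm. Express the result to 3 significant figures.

38.4 mm

k_A = Gd⁴/(8D³N_a) = (77.1×10³)(6.2⁴)/(8·36.0³·15) = 20.348 N/mm
k_B = Gd⁴/(8D³N_a) = (76.7×10³)(6.0⁴)/(8·30.0³·12) = 38.35 N/mm
Series: 1/k_eq = 1/20.348 + 1/38.35 = 0.075219; k_eq = 13.294 N/mm
δ = F/k_eq = 510/13.294 = 38.362 mm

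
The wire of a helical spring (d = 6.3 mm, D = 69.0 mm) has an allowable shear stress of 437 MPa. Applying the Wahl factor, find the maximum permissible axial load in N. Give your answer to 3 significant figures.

550 N

C = D/d = 69.0/6.3 = 10.9524
K_W = (4C−1)/(4C−4) + 0.615/C = 42.810/39.810 + 0.0562 = 1.1315
τ_max = K·8FD/(πd³) → F_max = τ_allow·πd³/(8DK)
F_max = 437·π·6.3³/(8·69.0·1.1315) = 3.4328e+05/624.59 = 549.61 N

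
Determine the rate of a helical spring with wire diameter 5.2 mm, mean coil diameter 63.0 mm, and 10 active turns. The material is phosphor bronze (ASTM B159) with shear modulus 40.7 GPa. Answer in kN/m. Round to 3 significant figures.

1.49 kN/m

k = Gd⁴/(8D³N_a) = (40.7×10³ × 5.2⁴) / (8 × 63.0³ × 10)
  = 2.97583e+07 / 2.00038e+07 = 1.4876 N/mm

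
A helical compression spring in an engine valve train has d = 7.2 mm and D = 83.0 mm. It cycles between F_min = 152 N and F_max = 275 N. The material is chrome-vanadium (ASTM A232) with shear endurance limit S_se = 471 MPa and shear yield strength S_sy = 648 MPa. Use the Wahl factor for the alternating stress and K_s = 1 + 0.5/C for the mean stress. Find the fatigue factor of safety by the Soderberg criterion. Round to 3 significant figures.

C = D/d = 83.0/7.2 = 11.5278; K_W = (4C−1)/(4C−4)+0.615/C = 1.1246; K_s = 1+0.5/C = 1.0434
F_a = (F_max−F_min)/2 = 61.5 N; F_m = (F_max+F_min)/2 = 213.5 N
τ_a = K_W·8F_aD/(πd³) = 1.1246 × 34.825 = 39.164 MPa
τ_m = K_s·8F_mD/(πd³) = 1.0434 × 120.9 = 126.14 MPa
Soderberg: 1/n_f = τ_a/S_se + τ_m/S_sy = 39.164/471 + 126.14/648 = 0.08315 + 0.19466 = 0.27781
n_f = 1/0.27781 = 3.6

3.60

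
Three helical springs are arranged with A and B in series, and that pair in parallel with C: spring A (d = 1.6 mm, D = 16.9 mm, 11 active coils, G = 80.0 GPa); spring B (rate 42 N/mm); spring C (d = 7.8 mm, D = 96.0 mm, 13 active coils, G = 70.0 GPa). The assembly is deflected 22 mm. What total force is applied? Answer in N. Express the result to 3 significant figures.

k_A = Gd⁴/(8D³N_a) = (80.0×10³)(1.6⁴)/(8·16.9³·11) = 1.2343 N/mm
k_C = Gd⁴/(8D³N_a) = (70.0×10³)(7.8⁴)/(8·96.0³·13) = 2.816 N/mm
Springs A,B series: k_AB = 1/(1/1.2343+1/42) = 1.1991 N/mm; parallel with C: k_eq = 1.1991+2.816 = 4.0151 N/mm
F = k_eq·δ = 4.0151·22 = 88.331 N

88.3 N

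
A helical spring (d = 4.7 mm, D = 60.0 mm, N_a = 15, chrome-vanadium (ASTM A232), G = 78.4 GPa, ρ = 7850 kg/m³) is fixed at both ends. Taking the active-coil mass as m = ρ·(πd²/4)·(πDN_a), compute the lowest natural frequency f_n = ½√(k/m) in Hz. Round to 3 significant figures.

31.0 Hz

k = Gd⁴/(8D³N_a) = (78.4×10³)(4.7⁴)/(8·60.0³·15) = 1.476 N/mm = 1476 N/m
Wire length L = πDN_a = π·60.0·15 = 2827.4 mm
m = ρ·(πd²/4)·L = 7850 × 17.349×10⁻⁶ m² × 2.8274 m = 0.38508 kg
f_n = ½√(k/m) = 0.5·√(1476/0.38508) = 0.5·√(3832.9) = 30.955 Hz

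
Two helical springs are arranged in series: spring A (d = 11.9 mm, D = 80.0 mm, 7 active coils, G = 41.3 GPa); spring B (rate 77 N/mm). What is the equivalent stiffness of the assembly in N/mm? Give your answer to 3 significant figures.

k_A = Gd⁴/(8D³N_a) = (41.3×10³)(11.9⁴)/(8·80.0³·7) = 28.886 N/mm
Series: 1/k_eq = 1/28.886 + 1/77 = 0.047606; k_eq = 21.006 N/mm

21.0 N/mm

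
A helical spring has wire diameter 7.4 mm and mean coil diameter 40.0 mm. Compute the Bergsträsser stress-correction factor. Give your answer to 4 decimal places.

1.2685

C = D/d = 40.0/7.4 = 5.4054
K_B = (4C+2)/(4C−3) = 23.622/18.622 = 1.2685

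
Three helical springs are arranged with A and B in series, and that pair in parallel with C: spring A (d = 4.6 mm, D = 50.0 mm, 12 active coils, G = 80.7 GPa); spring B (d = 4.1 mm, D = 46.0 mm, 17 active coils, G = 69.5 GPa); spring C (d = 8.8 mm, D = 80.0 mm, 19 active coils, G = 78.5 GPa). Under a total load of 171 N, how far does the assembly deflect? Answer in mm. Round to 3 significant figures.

24.3 mm

k_A = Gd⁴/(8D³N_a) = (80.7×10³)(4.6⁴)/(8·50.0³·12) = 3.0111 N/mm
k_B = Gd⁴/(8D³N_a) = (69.5×10³)(4.1⁴)/(8·46.0³·17) = 1.4836 N/mm
k_C = Gd⁴/(8D³N_a) = (78.5×10³)(8.8⁴)/(8·80.0³·19) = 6.049 N/mm
Springs A,B series: k_AB = 1/(1/3.0111+1/1.4836) = 0.99388 N/mm; parallel with C: k_eq = 0.99388+6.049 = 7.0429 N/mm
δ = F/k_eq = 171/7.0429 = 24.28 mm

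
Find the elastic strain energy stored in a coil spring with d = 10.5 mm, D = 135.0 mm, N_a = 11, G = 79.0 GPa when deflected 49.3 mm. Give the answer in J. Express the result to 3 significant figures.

5.39 J

k = Gd⁴/(8D³N_a) = (79.0×10³)(10.5⁴)/(8·135.0³·11) = 4.4351 N/mm
U = ½kδ² = 0.5 × 4.4351 × 49.3² = 5389.7 N·mm = 5.3897 J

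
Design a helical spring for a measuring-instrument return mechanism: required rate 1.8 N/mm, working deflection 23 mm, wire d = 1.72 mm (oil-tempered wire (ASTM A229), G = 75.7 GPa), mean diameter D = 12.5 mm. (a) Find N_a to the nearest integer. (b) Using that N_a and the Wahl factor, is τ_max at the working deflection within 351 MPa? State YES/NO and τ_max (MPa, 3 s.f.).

(a) 24 coils; (b) YES, τ_max = 306 MPa

N_a = Gd⁴/(8D³k) = (75.7×10³)(1.72⁴)/(8·12.5³·1.8) = 23.56 → N_a = 24
Actual rate k = Gd⁴/(8D³·24) = 1.7668 N/mm
Working load F = kδ = 1.7668·23 = 40.636 N
C = 12.5/1.72 = 7.2674; K_W = (4C−1)/(4C−4)+0.615/C = 1.2043
τ_max = K_W·8FD/(πd³) = 1.2043·254.2 = 306.13 MPa
τ_max ≤ 351 MPa → acceptable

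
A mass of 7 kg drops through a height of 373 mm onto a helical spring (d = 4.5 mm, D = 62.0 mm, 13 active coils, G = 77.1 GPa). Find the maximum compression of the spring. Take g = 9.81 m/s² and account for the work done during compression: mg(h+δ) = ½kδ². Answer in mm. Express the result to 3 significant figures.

k = Gd⁴/(8D³N_a) = (77.1×10³)(4.5⁴)/(8·62.0³·13) = 1.2755 N/mm
W = mg = 7 × 9.81 = 68.67 N
½kδ² − Wδ − Wh = 0 → δ = (W + √(W² + 2kWh))/k
δ = (68.67 + √(4715.6 + 65343.4))/1.2755 = (68.67 + 264.69)/1.2755 = 261.34 mm

261 mm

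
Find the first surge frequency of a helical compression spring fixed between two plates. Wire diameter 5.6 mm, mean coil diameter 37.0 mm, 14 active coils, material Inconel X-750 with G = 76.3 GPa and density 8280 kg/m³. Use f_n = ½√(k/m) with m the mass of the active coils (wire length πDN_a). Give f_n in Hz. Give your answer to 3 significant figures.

99.8 Hz

k = Gd⁴/(8D³N_a) = (76.3×10³)(5.6⁴)/(8·37.0³·14) = 13.227 N/mm = 13227 N/m
Wire length L = πDN_a = π·37.0·14 = 1627.3 mm
m = ρ·(πd²/4)·L = 8280 × 24.63×10⁻⁶ m² × 1.6273 m = 0.33188 kg
f_n = ½√(k/m) = 0.5·√(13227/0.33188) = 0.5·√(39855) = 99.818 Hz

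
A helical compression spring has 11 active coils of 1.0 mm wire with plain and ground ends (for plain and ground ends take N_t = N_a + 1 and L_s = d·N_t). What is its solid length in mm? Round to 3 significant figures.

12.0 mm

plain and ground ends: N_t = N_a + 1 = 11 + 1 = 12
L_s = d·N_t = 1.0 × 12 = 12 mm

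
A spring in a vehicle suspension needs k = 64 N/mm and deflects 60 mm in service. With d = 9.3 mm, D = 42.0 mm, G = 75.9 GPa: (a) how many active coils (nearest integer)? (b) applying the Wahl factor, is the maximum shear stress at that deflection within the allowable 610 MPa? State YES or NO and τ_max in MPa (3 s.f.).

N_a = Gd⁴/(8D³k) = (75.9×10³)(9.3⁴)/(8·42.0³·64) = 14.97 → N_a = 15
Actual rate k = Gd⁴/(8D³·15) = 63.862 N/mm
Working load F = kδ = 63.862·60 = 3831.7 N
C = 42.0/9.3 = 4.5161; K_W = (4C−1)/(4C−4)+0.615/C = 1.3495
τ_max = K_W·8FD/(πd³) = 1.3495·509.49 = 687.55 MPa
τ_max > 610 MPa → exceeds allowable

(a) 15 coils; (b) NO, τ_max = 688 MPa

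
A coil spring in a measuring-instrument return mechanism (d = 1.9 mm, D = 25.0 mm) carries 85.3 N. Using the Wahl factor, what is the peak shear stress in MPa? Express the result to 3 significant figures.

Spring index C = D/d = 25.0/1.9 = 13.1579
K_W = (4C−1)/(4C−4) + 0.615/C = 51.632/48.632 + 0.0467 = 1.1084
τ₀ = 8FD/(πd³) = 8·85.3·25.0/(π·1.9³) = 17060/21.548 = 791.71 MPa
τ_max = K·τ₀ = 1.1084 × 791.71 = 877.56 MPa

878 MPa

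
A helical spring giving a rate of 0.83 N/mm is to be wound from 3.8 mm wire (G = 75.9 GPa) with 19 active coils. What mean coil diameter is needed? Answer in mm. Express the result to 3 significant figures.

50.1 mm

D = (Gd⁴/(8N_a·k))^(1/3) = (75.9×10³·3.8⁴/(8·19·0.83))^(1/3)
  = (125445)^(1/3) = 50.0593 mm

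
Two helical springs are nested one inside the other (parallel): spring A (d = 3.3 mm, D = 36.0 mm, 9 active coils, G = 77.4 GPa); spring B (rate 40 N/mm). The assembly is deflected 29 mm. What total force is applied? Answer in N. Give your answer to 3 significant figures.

1240 N

k_A = Gd⁴/(8D³N_a) = (77.4×10³)(3.3⁴)/(8·36.0³·9) = 2.7325 N/mm
Parallel: k_eq = 2.7325 + 40 = 42.732 N/mm
F = k_eq·δ = 42.732·29 = 1239.2 N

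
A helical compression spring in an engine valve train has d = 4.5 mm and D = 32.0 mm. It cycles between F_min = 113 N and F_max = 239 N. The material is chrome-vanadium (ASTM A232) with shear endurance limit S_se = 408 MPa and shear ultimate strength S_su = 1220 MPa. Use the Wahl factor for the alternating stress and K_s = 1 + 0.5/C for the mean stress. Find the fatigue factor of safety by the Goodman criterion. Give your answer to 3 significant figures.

3.28

C = D/d = 32.0/4.5 = 7.1111; K_W = (4C−1)/(4C−4)+0.615/C = 1.2092; K_s = 1+0.5/C = 1.0703
F_a = (F_max−F_min)/2 = 63 N; F_m = (F_max+F_min)/2 = 176 N
τ_a = K_W·8F_aD/(πd³) = 1.2092 × 56.337 = 68.123 MPa
τ_m = K_s·8F_mD/(πd³) = 1.0703 × 157.39 = 168.45 MPa
Goodman: 1/n_f = τ_a/S_se + τ_m/S_su = 68.123/408 + 168.45/1220 = 0.16697 + 0.13808 = 0.30504
n_f = 1/0.30504 = 3.278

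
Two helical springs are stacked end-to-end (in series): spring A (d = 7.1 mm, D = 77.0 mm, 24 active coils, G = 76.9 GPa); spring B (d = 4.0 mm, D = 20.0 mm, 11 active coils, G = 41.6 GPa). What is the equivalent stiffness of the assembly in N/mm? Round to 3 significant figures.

1.94 N/mm

k_A = Gd⁴/(8D³N_a) = (76.9×10³)(7.1⁴)/(8·77.0³·24) = 2.2294 N/mm
k_B = Gd⁴/(8D³N_a) = (41.6×10³)(4.0⁴)/(8·20.0³·11) = 15.127 N/mm
Series: 1/k_eq = 1/2.2294 + 1/15.127 = 0.51466; k_eq = 1.943 N/mm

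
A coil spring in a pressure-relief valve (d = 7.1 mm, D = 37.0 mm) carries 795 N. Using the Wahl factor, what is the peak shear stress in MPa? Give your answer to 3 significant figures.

271 MPa

Spring index C = D/d = 37.0/7.1 = 5.2113
K_W = (4C−1)/(4C−4) + 0.615/C = 19.845/16.845 + 0.1180 = 1.2961
τ₀ = 8FD/(πd³) = 8·795·37.0/(π·7.1³) = 235320/1124.4 = 209.28 MPa
τ_max = K·τ₀ = 1.2961 × 209.28 = 271.25 MPa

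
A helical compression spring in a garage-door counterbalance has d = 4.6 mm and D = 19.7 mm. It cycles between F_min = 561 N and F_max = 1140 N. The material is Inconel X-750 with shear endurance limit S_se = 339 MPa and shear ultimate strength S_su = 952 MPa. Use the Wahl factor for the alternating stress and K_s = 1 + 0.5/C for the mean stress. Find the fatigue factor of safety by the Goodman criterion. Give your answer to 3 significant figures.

0.894

C = D/d = 19.7/4.6 = 4.2826; K_W = (4C−1)/(4C−4)+0.615/C = 1.3721; K_s = 1+0.5/C = 1.1168
F_a = (F_max−F_min)/2 = 289.5 N; F_m = (F_max+F_min)/2 = 850.5 N
τ_a = K_W·8F_aD/(πd³) = 1.3721 × 149.2 = 204.72 MPa
τ_m = K_s·8F_mD/(πd³) = 1.1168 × 438.34 = 489.51 MPa
Goodman: 1/n_f = τ_a/S_se + τ_m/S_su = 204.72/339 + 489.51/952 = 0.60389 + 0.51419 = 1.1181
n_f = 1/1.1181 = 0.8944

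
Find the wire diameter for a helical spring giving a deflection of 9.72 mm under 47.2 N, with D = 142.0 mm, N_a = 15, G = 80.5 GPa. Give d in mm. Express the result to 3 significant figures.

Required rate k = F/δ = 47.2/9.72 = 4.856 N/mm
d = (8D³N_a·k / G)^(1/4) = (8·142.0³·15·4.856 / (80.5×10³))^0.25
  = (20727)^0.25 = 11.9986 mm

12.0 mm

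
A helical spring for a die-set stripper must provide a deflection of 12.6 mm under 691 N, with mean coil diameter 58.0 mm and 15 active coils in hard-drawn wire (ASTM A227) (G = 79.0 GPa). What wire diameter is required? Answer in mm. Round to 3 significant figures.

Required rate k = F/δ = 691/12.6 = 54.841 N/mm
d = (8D³N_a·k / G)^(1/4) = (8·58.0³·15·54.841 / (79.0×10³))^0.25
  = (16253)^0.25 = 11.2911 mm

11.3 mm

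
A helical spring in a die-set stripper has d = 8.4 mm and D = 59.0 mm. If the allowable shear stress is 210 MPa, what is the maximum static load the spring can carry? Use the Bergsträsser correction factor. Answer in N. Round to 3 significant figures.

691 N

C = D/d = 59.0/8.4 = 7.0238
K_B = (4C+2)/(4C−3) = 30.095/25.095 = 1.1992
τ_max = K·8FD/(πd³) → F_max = τ_allow·πd³/(8DK)
F_max = 210·π·8.4³/(8·59.0·1.1992) = 3.9103e+05/566.04 = 690.81 N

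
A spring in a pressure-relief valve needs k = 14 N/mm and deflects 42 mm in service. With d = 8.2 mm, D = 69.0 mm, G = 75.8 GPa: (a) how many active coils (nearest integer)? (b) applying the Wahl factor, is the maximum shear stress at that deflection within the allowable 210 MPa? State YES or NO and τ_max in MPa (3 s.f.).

N_a = Gd⁴/(8D³k) = (75.8×10³)(8.2⁴)/(8·69.0³·14) = 9.314 → N_a = 9
Actual rate k = Gd⁴/(8D³·9) = 14.489 N/mm
Working load F = kδ = 14.489·42 = 608.55 N
C = 69.0/8.2 = 8.4146; K_W = (4C−1)/(4C−4)+0.615/C = 1.1742
τ_max = K_W·8FD/(πd³) = 1.1742·193.93 = 227.72 MPa
τ_max > 210 MPa → exceeds allowable

(a) 9 coils; (b) NO, τ_max = 228 MPa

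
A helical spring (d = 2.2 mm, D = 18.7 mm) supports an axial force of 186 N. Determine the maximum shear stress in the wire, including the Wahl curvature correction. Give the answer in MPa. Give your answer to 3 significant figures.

975 MPa

Spring index C = D/d = 18.7/2.2 = 8.5000
K_W = (4C−1)/(4C−4) + 0.615/C = 33.000/30.000 + 0.0724 = 1.1724
τ₀ = 8FD/(πd³) = 8·186·18.7/(π·2.2³) = 27825.6/33.452 = 831.81 MPa
τ_max = K·τ₀ = 1.1724 × 831.81 = 975.18 MPa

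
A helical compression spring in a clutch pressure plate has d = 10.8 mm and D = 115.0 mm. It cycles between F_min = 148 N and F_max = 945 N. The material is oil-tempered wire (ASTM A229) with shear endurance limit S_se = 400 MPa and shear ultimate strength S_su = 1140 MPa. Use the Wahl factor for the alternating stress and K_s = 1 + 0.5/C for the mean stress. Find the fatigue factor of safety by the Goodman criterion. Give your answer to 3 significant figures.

2.63

C = D/d = 115.0/10.8 = 10.6481; K_W = (4C−1)/(4C−4)+0.615/C = 1.1355; K_s = 1+0.5/C = 1.0470
F_a = (F_max−F_min)/2 = 398.5 N; F_m = (F_max+F_min)/2 = 546.5 N
τ_a = K_W·8F_aD/(πd³) = 1.1355 × 92.639 = 105.19 MPa
τ_m = K_s·8F_mD/(πd³) = 1.0470 × 127.04 = 133.01 MPa
Goodman: 1/n_f = τ_a/S_se + τ_m/S_su = 105.19/400 + 133.01/1140 = 0.26298 + 0.11668 = 0.37965
n_f = 1/0.37965 = 2.634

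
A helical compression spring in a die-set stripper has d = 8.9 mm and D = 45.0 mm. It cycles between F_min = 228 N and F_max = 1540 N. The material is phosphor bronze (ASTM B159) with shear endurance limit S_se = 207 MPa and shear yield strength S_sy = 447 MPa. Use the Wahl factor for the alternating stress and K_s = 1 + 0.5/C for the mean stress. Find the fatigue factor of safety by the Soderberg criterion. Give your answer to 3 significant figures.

0.974

C = D/d = 45.0/8.9 = 5.0562; K_W = (4C−1)/(4C−4)+0.615/C = 1.3065; K_s = 1+0.5/C = 1.0989
F_a = (F_max−F_min)/2 = 656 N; F_m = (F_max+F_min)/2 = 884 N
τ_a = K_W·8F_aD/(πd³) = 1.3065 × 106.63 = 139.32 MPa
τ_m = K_s·8F_mD/(πd³) = 1.0989 × 143.69 = 157.9 MPa
Soderberg: 1/n_f = τ_a/S_se + τ_m/S_sy = 139.32/207 + 157.9/447 = 0.67303 + 0.35325 = 1.0263
n_f = 1/1.0263 = 0.9744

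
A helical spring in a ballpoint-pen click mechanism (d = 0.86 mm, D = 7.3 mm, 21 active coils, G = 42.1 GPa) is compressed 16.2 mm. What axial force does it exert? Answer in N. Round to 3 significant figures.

5.71 N

k = Gd⁴/(8D³N_a) = (42.1×10³)(0.86⁴)/(8·7.3³·21) = 0.35237 N/mm
F = k·δ = 0.35237 × 16.2 = 5.7084 N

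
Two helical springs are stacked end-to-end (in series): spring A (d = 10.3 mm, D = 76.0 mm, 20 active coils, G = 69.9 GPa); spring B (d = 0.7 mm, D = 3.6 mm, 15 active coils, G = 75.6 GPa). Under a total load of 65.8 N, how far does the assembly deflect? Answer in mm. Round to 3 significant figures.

26.2 mm

k_A = Gd⁴/(8D³N_a) = (69.9×10³)(10.3⁴)/(8·76.0³·20) = 11.201 N/mm
k_B = Gd⁴/(8D³N_a) = (75.6×10³)(0.7⁴)/(8·3.6³·15) = 3.2421 N/mm
Series: 1/k_eq = 1/11.201 + 1/3.2421 = 0.39772; k_eq = 2.5143 N/mm
δ = F/k_eq = 65.8/2.5143 = 26.17 mm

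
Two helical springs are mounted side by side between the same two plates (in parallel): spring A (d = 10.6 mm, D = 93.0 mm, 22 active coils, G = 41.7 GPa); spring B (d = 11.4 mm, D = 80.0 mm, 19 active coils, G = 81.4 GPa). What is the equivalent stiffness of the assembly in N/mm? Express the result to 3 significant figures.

21.4 N/mm

k_A = Gd⁴/(8D³N_a) = (41.7×10³)(10.6⁴)/(8·93.0³·22) = 3.7188 N/mm
k_B = Gd⁴/(8D³N_a) = (81.4×10³)(11.4⁴)/(8·80.0³·19) = 17.666 N/mm
Parallel: k_eq = 3.7188 + 17.666 = 21.384 N/mm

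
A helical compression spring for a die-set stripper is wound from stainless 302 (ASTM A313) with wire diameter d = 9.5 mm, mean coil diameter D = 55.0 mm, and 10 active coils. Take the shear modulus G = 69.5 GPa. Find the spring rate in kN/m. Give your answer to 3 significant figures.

42.5 kN/m

k = Gd⁴/(8D³N_a) = (69.5×10³ × 9.5⁴) / (8 × 55.0³ × 10)
  = 5.66082e+08 / 1.331e+07 = 42.531 N/mm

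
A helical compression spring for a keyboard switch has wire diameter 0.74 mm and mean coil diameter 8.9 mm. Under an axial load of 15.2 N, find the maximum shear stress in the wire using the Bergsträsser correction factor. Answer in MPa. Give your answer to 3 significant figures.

Spring index C = D/d = 8.9/0.74 = 12.0270
K_B = (4C+2)/(4C−3) = 50.108/45.108 = 1.1108
τ₀ = 8FD/(πd³) = 8·15.2·8.9/(π·0.74³) = 1082.24/1.273 = 850.12 MPa
τ_max = K·τ₀ = 1.1108 × 850.12 = 944.35 MPa

944 MPa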